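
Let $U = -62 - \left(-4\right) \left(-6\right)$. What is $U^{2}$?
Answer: $7396$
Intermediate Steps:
$U = -86$ ($U = -62 - 24 = -86$)
$U^{2} = \left(-86\right)^{2} = 7396$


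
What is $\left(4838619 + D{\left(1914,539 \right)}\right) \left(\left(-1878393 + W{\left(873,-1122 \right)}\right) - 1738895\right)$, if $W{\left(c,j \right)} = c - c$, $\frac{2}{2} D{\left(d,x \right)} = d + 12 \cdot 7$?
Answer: $-17509905786696$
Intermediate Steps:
$D{\left(d,x \right)} = 84 + d$ ($D{\left(d,x \right)} = d + 12 \cdot 7 = d + 84 = 84 + d$)
$W{\left(c,j \right)} = 0$
$\left(4838619 + D{\left(1914,539 \right)}\right) \left(\left(-1878393 + W{\left(873,-1122 \right)}\right) - 1738895\right) = \left(4838619 + \left(84 + 1914\right)\right) \left(\left(-1878393 + 0\right) - 1738895\right) = \left(4838619 + 1998\right) \left(-1878393 - 1738895\right) = 4840617 \left(-3617288\right) = -17509905786696$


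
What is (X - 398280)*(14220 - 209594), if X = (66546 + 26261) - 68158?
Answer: 72997782994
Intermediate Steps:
X = 24649 (X = 92807 - 68158 = 24649)
(X - 398280)*(14220 - 209594) = (24649 - 398280)*(14220 - 209594) = -373631*(-195374) = 72997782994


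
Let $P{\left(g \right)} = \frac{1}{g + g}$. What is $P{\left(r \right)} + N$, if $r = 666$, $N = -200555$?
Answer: $- \frac{267139259}{1332} \approx -2.0056 \cdot 10^{5}$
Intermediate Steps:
$P{\left(g \right)} = \frac{1}{2 g}$
$P{\left(r \right)} + N = \frac{1}{2 \cdot 666} - 200555 = \frac{1}{2} \cdot \frac{1}{666} - 200555 = \frac{1}{1332} - 200555 = - \frac{267139259}{1332}$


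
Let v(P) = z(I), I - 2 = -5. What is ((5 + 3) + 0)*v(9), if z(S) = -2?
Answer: -16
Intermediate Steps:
I = -3 (I = 2 - 5 = -3)
v(P) = -2
((5 + 3) + 0)*v(9) = ((5 + 3) + 0)*(-2) = (8 + 0)*(-2) = 8*(-2) = -16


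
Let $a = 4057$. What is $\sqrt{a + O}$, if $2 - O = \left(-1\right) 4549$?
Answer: $4 \sqrt{538} \approx 92.779$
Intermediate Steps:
$O = 4551$ ($O = 2 - \left(-1\right) 4549 = 2 - -4549 = 2 + 4549 = 4551$)
$\sqrt{a + O} = \sqrt{4057 + 4551} = \sqrt{8608} = 4 \sqrt{538}$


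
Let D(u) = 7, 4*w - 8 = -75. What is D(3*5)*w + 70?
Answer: -189/4 ≈ -47.250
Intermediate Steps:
w = -67/4 (w = 2 + (¼)*(-75) = 2 - 75/4 = -67/4 ≈ -16.750)
D(3*5)*w + 70 = 7*(-67/4) + 70 = -469/4 + 70 = -189/4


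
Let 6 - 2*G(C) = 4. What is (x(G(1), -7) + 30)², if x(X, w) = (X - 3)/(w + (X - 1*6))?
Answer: 32761/36 ≈ 910.03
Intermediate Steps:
G(C) = 1 (G(C) = 3 - ½*4 = 3 - 2 = 1)
x(X, w) = (-3 + X)/(-6 + X + w) (x(X, w) = (-3 + X)/(w + (X - 6)) = (-3 + X)/(w + (-6 + X)) = (-3 + X)/(-6 + X + w))
(x(G(1), -7) + 30)² = ((-3 + 1)/(-6 + 1 - 7) + 30)² = (-2/(-12) + 30)² = (-1/12*(-2) + 30)² = (⅙ + 30)² = (181/6)² = 32761/36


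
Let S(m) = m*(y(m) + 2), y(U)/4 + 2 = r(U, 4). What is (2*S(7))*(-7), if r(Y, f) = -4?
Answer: 2156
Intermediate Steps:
y(U) = -24 (y(U) = -8 + 4*(-4) = -8 - 16 = -24)
S(m) = -22*m (S(m) = m*(-24 + 2) = m*(-22) = -22*m)
(2*S(7))*(-7) = (2*(-22*7))*(-7) = (2*(-154))*(-7) = -308*(-7) = 2156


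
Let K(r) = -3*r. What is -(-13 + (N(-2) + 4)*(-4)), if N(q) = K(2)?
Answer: 5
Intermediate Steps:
N(q) = -6 (N(q) = -3*2 = -6)
-(-13 + (N(-2) + 4)*(-4)) = -(-13 + (-6 + 4)*(-4)) = -(-13 - 2*(-4)) = -(-13 + 8) = -1*(-5) = 5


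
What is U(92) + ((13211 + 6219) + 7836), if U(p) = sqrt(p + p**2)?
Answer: 27266 + 2*sqrt(2139) ≈ 27359.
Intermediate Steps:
U(92) + ((13211 + 6219) + 7836) = sqrt(92*(1 + 92)) + ((13211 + 6219) + 7836) = sqrt(92*93) + (19430 + 7836) = sqrt(8556) + 27266 = 2*sqrt(2139) + 27266 = 27266 + 2*sqrt(2139)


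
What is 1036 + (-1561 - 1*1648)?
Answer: -2173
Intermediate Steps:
1036 + (-1561 - 1*1648) = 1036 + (-1561 - 1648) = 1036 - 3209 = -2173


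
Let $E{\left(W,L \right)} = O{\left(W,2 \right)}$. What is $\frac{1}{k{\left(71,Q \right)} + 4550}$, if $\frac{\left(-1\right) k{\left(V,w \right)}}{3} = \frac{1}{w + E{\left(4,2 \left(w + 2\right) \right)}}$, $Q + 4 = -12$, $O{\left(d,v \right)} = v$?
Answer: $\frac{14}{63703} \approx 0.00021977$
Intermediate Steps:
$E{\left(W,L \right)} = 2$
$Q = -16$ ($Q = -4 - 12 = -16$)
$k{\left(V,w \right)} = - \frac{3}{2 + w}$ ($k{\left(V,w \right)} = - \frac{3}{w + 2} = - \frac{3}{2 + w}$)
$\frac{1}{k{\left(71,Q \right)} + 4550} = \frac{1}{- \frac{3}{2 - 16} + 4550} = \frac{1}{- \frac{3}{-14} + 4550} = \frac{1}{\left(-3\right) \left(- \frac{1}{14}\right) + 4550} = \frac{1}{\frac{3}{14} + 4550} = \frac{1}{\frac{63703}{14}} = \frac{14}{63703}$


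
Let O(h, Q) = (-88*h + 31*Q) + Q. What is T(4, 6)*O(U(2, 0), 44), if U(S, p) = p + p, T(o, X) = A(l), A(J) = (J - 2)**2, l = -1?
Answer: 12672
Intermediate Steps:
A(J) = (-2 + J)**2
T(o, X) = 9 (T(o, X) = (-2 - 1)**2 = (-3)**2 = 9)
U(S, p) = 2*p
O(h, Q) = -88*h + 32*Q
T(4, 6)*O(U(2, 0), 44) = 9*(-176*0 + 32*44) = 9*(-88*0 + 1408) = 9*(0 + 1408) = 9*1408 = 12672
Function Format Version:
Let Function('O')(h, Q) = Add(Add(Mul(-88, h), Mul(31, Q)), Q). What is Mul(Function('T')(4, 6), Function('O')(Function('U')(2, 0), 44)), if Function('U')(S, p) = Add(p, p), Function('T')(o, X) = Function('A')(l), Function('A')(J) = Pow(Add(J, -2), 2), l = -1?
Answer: 12672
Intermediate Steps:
Function('A')(J) = Pow(Add(-2, J), 2)
Function('T')(o, X) = 9 (Function('T')(o, X) = Pow(Add(-2, -1), 2) = Pow(-3, 2) = 9)
Function('U')(S, p) = Mul(2, p)
Function('O')(h, Q) = Add(Mul(-88, h), Mul(32, Q))
Mul(Function('T')(4, 6), Function('O')(Function('U')(2, 0), 44)) = Mul(9, Add(Mul(-88, Mul(2, 0)), Mul(32, 44))) = Mul(9, Add(Mul(-88, 0), 1408)) = Mul(9, Add(0, 1408)) = Mul(9, 1408) = 12672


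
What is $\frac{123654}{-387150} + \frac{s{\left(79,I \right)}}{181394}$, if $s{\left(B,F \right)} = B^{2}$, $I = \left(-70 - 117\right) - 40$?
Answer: $- \frac{3335648421}{11704447850} \approx -0.28499$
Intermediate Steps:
$I = -227$ ($I = -187 - 40 = -227$)
$\frac{123654}{-387150} + \frac{s{\left(79,I \right)}}{181394} = \frac{123654}{-387150} + \frac{79^{2}}{181394} = 123654 \left(- \frac{1}{387150}\right) + 6241 \cdot \frac{1}{181394} = - \frac{20609}{64525} + \frac{6241}{181394} = - \frac{3335648421}{11704447850}$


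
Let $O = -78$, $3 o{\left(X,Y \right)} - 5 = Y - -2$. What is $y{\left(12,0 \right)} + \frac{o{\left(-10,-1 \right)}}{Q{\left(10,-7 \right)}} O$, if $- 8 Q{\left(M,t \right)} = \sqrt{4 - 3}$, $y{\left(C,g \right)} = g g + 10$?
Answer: $1258$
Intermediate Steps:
$o{\left(X,Y \right)} = \frac{7}{3} + \frac{Y}{3}$ ($o{\left(X,Y \right)} = \frac{5}{3} + \frac{Y - -2}{3} = \frac{5}{3} + \frac{Y + 2}{3} = \frac{5}{3} + \frac{2 + Y}{3} = \frac{5}{3} + \left(\frac{2}{3} + \frac{Y}{3}\right) = \frac{7}{3} + \frac{Y}{3}$)
$y{\left(C,g \right)} = 10 + g^{2}$ ($y{\left(C,g \right)} = g^{2} + 10 = 10 + g^{2}$)
$Q{\left(M,t \right)} = - \frac{1}{8}$ ($Q{\left(M,t \right)} = - \frac{\sqrt{4 - 3}}{8} = - \frac{\sqrt{1}}{8} = \left(- \frac{1}{8}\right) 1 = - \frac{1}{8}$)
$y{\left(12,0 \right)} + \frac{o{\left(-10,-1 \right)}}{Q{\left(10,-7 \right)}} O = \left(10 + 0^{2}\right) + \frac{\frac{7}{3} + \frac{1}{3} \left(-1\right)}{- \frac{1}{8}} \left(-78\right) = \left(10 + 0\right) + \left(\frac{7}{3} - \frac{1}{3}\right) \left(-8\right) \left(-78\right) = 10 + 2 \left(-8\right) \left(-78\right) = 10 - -1248 = 10 + 1248 = 1258$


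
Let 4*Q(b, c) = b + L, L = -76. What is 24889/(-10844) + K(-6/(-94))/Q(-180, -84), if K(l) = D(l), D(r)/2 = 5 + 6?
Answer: -228933/86752 ≈ -2.6389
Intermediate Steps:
D(r) = 22 (D(r) = 2*(5 + 6) = 2*11 = 22)
K(l) = 22
Q(b, c) = -19 + b/4 (Q(b, c) = (b - 76)/4 = (-76 + b)/4 = -19 + b/4)
24889/(-10844) + K(-6/(-94))/Q(-180, -84) = 24889/(-10844) + 22/(-19 + (1/4)*(-180)) = 24889*(-1/10844) + 22/(-19 - 45) = -24889/10844 + 22/(-64) = -24889/10844 + 22*(-1/64) = -24889/10844 - 11/32 = -228933/86752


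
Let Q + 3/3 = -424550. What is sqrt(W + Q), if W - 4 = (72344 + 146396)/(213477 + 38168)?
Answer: 3*I*sqrt(119486538655415)/50329 ≈ 651.57*I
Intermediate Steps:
W = 245064/50329 (W = 4 + (72344 + 146396)/(213477 + 38168) = 4 + 218740/251645 = 4 + 218740*(1/251645) = 4 + 43748/50329 = 245064/50329 ≈ 4.8692)
Q = -424551 (Q = -1 - 424550 = -424551)
sqrt(W + Q) = sqrt(245064/50329 - 424551) = sqrt(-21366982215/50329) = 3*I*sqrt(119486538655415)/50329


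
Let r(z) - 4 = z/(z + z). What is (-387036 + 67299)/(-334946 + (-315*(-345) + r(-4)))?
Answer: 639474/452533 ≈ 1.4131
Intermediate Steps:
r(z) = 9/2 (r(z) = 4 + z/(z + z) = 4 + z/((2*z)) = 4 + z*(1/(2*z)) = 4 + ½ = 9/2)
(-387036 + 67299)/(-334946 + (-315*(-345) + r(-4))) = (-387036 + 67299)/(-334946 + (-315*(-345) + 9/2)) = -319737/(-334946 + (108675 + 9/2)) = -319737/(-334946 + 217359/2) = -319737/(-452533/2) = -319737*(-2/452533) = 639474/452533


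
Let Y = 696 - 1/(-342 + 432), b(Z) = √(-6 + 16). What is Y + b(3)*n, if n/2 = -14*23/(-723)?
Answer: 62639/90 + 644*√10/723 ≈ 698.81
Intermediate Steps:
b(Z) = √10
Y = 62639/90 (Y = 696 - 1/90 = 62639/90 ≈ 695.99)
n = 644/723 (n = 2*(-14*23/(-723)) = 2*(-322*(-1/723)) = 2*(322/723) = 644/723 ≈ 0.89073)
Y + b(3)*n = 62639/90 + √10*(644/723) = 62639/90 + 644*√10/723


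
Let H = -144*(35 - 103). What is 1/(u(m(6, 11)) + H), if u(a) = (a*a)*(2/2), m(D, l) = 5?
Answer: 1/9817 ≈ 0.00010186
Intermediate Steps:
H = 9792 (H = -144*(-68) = 9792)
u(a) = a² (u(a) = a²*(2*(½)) = a²*1 = a²)
1/(u(m(6, 11)) + H) = 1/(5² + 9792) = 1/(25 + 9792) = 1/9817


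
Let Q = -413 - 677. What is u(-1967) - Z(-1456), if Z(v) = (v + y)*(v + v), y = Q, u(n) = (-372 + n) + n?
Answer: -7418258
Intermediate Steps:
Q = -1090
u(n) = -372 + 2*n
y = -1090
Z(v) = 2*v*(-1090 + v) (Z(v) = (v - 1090)*(v + v) = (-1090 + v)*(2*v) = 2*v*(-1090 + v))
u(-1967) - Z(-1456) = (-372 + 2*(-1967)) - 2*(-1456)*(-1090 - 1456) = (-372 - 3934) - 2*(-1456)*(-2546) = -4306 - 1*7413952 = -4306 - 7413952 = -7418258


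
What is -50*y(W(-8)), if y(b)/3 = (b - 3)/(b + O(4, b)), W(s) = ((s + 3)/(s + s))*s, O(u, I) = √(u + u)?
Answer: 8250/7 + 6600*√2/7 ≈ 2512.0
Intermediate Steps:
O(u, I) = √2*√u (O(u, I) = √(2*u) = √2*√u)
W(s) = 3/2 + s/2 (W(s) = ((3 + s)/((2*s)))*s = ((3 + s)*(1/(2*s)))*s = ((3 + s)/(2*s))*s = 3/2 + s/2)
y(b) = 3*(-3 + b)/(b + 2*√2) (y(b) = 3*((b - 3)/(b + √2*√4)) = 3*((-3 + b)/(b + √2*2)) = 3*((-3 + b)/(b + 2*√2)) = 3*(-3 + b)/(b + 2*√2))
-50*y(W(-8)) = -150*(-3 + (3/2 + (½)*(-8)))/((3/2 + (½)*(-8)) + 2*√2) = -150*(-3 + (3/2 - 4))/((3/2 - 4) + 2*√2) = -150*(-3 - 5/2)/(-5/2 + 2*√2) = -150*(-11)/((-5/2 + 2*√2)*2) = -(-825)/(-5/2 + 2*√2) = 825/(-5/2 + 2*√2)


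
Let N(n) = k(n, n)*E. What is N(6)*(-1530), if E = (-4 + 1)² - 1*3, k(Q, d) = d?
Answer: -55080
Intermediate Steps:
E = 6 (E = (-3)² - 3 = 9 - 3 = 6)
N(n) = 6*n (N(n) = n*6 = 6*n)
N(6)*(-1530) = (6*6)*(-1530) = 36*(-1530) = -55080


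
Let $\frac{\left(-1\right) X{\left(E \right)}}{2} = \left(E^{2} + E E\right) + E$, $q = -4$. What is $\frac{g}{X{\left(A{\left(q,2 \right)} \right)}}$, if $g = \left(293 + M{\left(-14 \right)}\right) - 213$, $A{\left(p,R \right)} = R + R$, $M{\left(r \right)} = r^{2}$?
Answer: $- \frac{23}{6} \approx -3.8333$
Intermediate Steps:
$A{\left(p,R \right)} = 2 R$
$X{\left(E \right)} = - 4 E^{2} - 2 E$ ($X{\left(E \right)} = - 2 \left(\left(E^{2} + E E\right) + E\right) = - 2 \left(\left(E^{2} + E^{2}\right) + E\right) = - 2 \left(2 E^{2} + E\right) = - 2 \left(E + 2 E^{2}\right) = - 4 E^{2} - 2 E$)
$g = 276$ ($g = \left(293 + \left(-14\right)^{2}\right) - 213 = \left(293 + 196\right) - 213 = 489 - 213 = 276$)
$\frac{g}{X{\left(A{\left(q,2 \right)} \right)}} = \frac{276}{\left(-2\right) 2 \cdot 2 \left(1 + 2 \cdot 2 \cdot 2\right)} = \frac{276}{\left(-2\right) 4 \left(1 + 2 \cdot 4\right)} = \frac{276}{\left(-2\right) 4 \left(1 + 8\right)} = \frac{276}{\left(-2\right) 4 \cdot 9} = \frac{276}{-72} = 276 \left(- \frac{1}{72}\right) = - \frac{23}{6}$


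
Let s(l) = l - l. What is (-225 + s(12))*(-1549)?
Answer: 348525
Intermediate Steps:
s(l) = 0
(-225 + s(12))*(-1549) = (-225 + 0)*(-1549) = -225*(-1549) = 348525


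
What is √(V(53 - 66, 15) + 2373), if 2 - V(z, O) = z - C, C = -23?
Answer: √2365 ≈ 48.631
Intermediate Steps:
V(z, O) = -21 - z (V(z, O) = 2 - (z - 1*(-23)) = 2 - (z + 23) = 2 - (23 + z) = 2 + (-23 - z) = -21 - z)
√(V(53 - 66, 15) + 2373) = √((-21 - (53 - 66)) + 2373) = √((-21 - 1*(-13)) + 2373) = √((-21 + 13) + 2373) = √(-8 + 2373) = √2365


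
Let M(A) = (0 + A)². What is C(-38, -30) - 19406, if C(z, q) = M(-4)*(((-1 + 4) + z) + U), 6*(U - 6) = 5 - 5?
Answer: -19870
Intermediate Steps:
M(A) = A²
U = 6 (U = 6 + (5 - 5)/6 = 6 + (⅙)*0 = 6 + 0 = 6)
C(z, q) = 144 + 16*z (C(z, q) = (-4)²*(((-1 + 4) + z) + 6) = 16*((3 + z) + 6) = 16*(9 + z) = 144 + 16*z)
C(-38, -30) - 19406 = (144 + 16*(-38)) - 19406 = (144 - 608) - 19406 = -464 - 19406 = -19870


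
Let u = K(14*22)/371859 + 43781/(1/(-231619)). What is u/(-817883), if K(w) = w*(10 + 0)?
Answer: 3770840443192021/304137154497 ≈ 12398.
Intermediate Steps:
K(w) = 10*w (K(w) = w*10 = 10*w)
u = -3770840443192021/371859 (u = (10*(14*22))/371859 + 43781/(1/(-231619)) = (10*308)*(1/371859) + 43781/(-1/231619) = 3080*(1/371859) + 43781*(-231619) = 3080/371859 - 10140511439 = -3770840443192021/371859 ≈ -1.0141e+10)
u/(-817883) = -3770840443192021/371859/(-817883) = -3770840443192021/371859*(-1/817883) = 3770840443192021/304137154497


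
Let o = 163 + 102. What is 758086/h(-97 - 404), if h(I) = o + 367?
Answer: 379043/316 ≈ 1199.5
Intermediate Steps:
o = 265
h(I) = 632 (h(I) = 265 + 367 = 632)
758086/h(-97 - 404) = 758086/632 = 758086*(1/632) = 379043/316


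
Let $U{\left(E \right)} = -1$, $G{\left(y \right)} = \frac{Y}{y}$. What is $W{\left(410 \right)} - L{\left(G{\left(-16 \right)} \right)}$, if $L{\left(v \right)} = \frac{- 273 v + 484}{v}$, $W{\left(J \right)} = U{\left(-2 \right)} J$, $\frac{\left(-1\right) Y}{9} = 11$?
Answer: $- \frac{1937}{9} \approx -215.22$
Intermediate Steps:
$Y = -99$ ($Y = \left(-9\right) 11 = -99$)
$G{\left(y \right)} = - \frac{99}{y}$
$W{\left(J \right)} = - J$
$L{\left(v \right)} = \frac{484 - 273 v}{v}$
$W{\left(410 \right)} - L{\left(G{\left(-16 \right)} \right)} = \left(-1\right) 410 - \left(-273 + \frac{484}{\left(-99\right) \frac{1}{-16}}\right) = -410 - \left(-273 + \frac{484}{\left(-99\right) \left(- \frac{1}{16}\right)}\right) = -410 - \left(-273 + \frac{484}{\frac{99}{16}}\right) = -410 - \left(-273 + 484 \cdot \frac{16}{99}\right) = -410 - \left(-273 + \frac{704}{9}\right) = -410 - - \frac{1753}{9} = -410 + \frac{1753}{9} = - \frac{1937}{9}$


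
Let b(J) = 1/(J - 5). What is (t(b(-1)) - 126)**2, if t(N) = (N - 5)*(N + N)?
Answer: 5004169/324 ≈ 15445.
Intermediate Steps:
b(J) = 1/(-5 + J)
t(N) = 2*N*(-5 + N) (t(N) = (-5 + N)*(2*N) = 2*N*(-5 + N))
(t(b(-1)) - 126)**2 = (2*(-5 + 1/(-5 - 1))/(-5 - 1) - 126)**2 = (2*(-5 + 1/(-6))/(-6) - 126)**2 = (2*(-1/6)*(-5 - 1/6) - 126)**2 = (2*(-1/6)*(-31/6) - 126)**2 = (31/18 - 126)**2 = (-2237/18)**2 = 5004169/324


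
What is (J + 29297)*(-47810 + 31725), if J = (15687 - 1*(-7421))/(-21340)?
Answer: -502796890806/1067 ≈ -4.7122e+8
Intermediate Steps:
J = -5777/5335 (J = (15687 + 7421)*(-1/21340) = 23108*(-1/21340) = -5777/5335 ≈ -1.0828)
(J + 29297)*(-47810 + 31725) = (-5777/5335 + 29297)*(-47810 + 31725) = (156293718/5335)*(-16085) = -502796890806/1067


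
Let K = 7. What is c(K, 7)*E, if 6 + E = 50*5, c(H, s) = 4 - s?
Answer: -732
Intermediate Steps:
E = 244 (E = -6 + 50*5 = -6 + 250 = 244)
c(K, 7)*E = (4 - 1*7)*244 = (4 - 7)*244 = -3*244 = -732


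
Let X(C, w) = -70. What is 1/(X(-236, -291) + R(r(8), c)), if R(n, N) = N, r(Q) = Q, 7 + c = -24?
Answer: -1/101 ≈ -0.0099010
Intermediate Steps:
c = -31 (c = -7 - 24 = -31)
1/(X(-236, -291) + R(r(8), c)) = 1/(-70 - 31) = 1/(-101) = -1/101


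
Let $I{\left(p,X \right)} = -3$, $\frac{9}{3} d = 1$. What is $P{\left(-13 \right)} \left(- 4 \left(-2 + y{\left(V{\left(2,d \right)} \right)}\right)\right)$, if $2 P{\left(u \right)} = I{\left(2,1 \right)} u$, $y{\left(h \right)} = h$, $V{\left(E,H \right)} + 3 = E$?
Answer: $234$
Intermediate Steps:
$d = \frac{1}{3}$ ($d = \frac{1}{3} \cdot 1 = \frac{1}{3} \approx 0.33333$)
$V{\left(E,H \right)} = -3 + E$
$P{\left(u \right)} = - \frac{3 u}{2}$ ($P{\left(u \right)} = \frac{\left(-3\right) u}{2} = - \frac{3 u}{2}$)
$P{\left(-13 \right)} \left(- 4 \left(-2 + y{\left(V{\left(2,d \right)} \right)}\right)\right) = \left(- \frac{3}{2}\right) \left(-13\right) \left(- 4 \left(-2 + \left(-3 + 2\right)\right)\right) = \frac{39 \left(- 4 \left(-2 - 1\right)\right)}{2} = \frac{39 \left(\left(-4\right) \left(-3\right)\right)}{2} = \frac{39}{2} \cdot 12 = 234$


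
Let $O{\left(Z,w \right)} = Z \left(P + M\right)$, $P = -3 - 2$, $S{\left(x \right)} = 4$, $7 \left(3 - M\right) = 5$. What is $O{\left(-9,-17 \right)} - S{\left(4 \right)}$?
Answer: $\frac{143}{7} \approx 20.429$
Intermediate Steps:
$M = \frac{16}{7}$ ($M = 3 - \frac{5}{7} = \frac{16}{7} \approx 2.2857$)
$P = -5$
$O{\left(Z,w \right)} = - \frac{19 Z}{7}$ ($O{\left(Z,w \right)} = Z \left(-5 + \frac{16}{7}\right) = Z \left(- \frac{19}{7}\right) = - \frac{19 Z}{7}$)
$O{\left(-9,-17 \right)} - S{\left(4 \right)} = \left(- \frac{19}{7}\right) \left(-9\right) - 4 = \frac{171}{7} - 4 = \frac{143}{7}$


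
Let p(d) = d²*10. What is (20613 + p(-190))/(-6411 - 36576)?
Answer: -381613/42987 ≈ -8.8774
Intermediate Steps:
p(d) = 10*d²
(20613 + p(-190))/(-6411 - 36576) = (20613 + 10*(-190)²)/(-6411 - 36576) = (20613 + 10*36100)/(-42987) = (20613 + 361000)*(-1/42987) = 381613*(-1/42987) = -381613/42987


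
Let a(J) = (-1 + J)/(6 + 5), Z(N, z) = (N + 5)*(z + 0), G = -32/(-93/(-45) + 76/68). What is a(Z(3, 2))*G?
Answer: -30600/2233 ≈ -13.704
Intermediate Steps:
G = -2040/203 (G = -32/(-93*(-1/45) + 76*(1/68)) = -32/(31/15 + 19/17) = -32/812/255 = -32*255/812 = -2040/203 ≈ -10.049)
Z(N, z) = z*(5 + N) (Z(N, z) = (5 + N)*z = z*(5 + N))
a(J) = -1/11 + J/11 (a(J) = (-1 + J)/11 = (-1 + J)*(1/11) = -1/11 + J/11)
a(Z(3, 2))*G = (-1/11 + (2*(5 + 3))/11)*(-2040/203) = (-1/11 + (2*8)/11)*(-2040/203) = (-1/11 + (1/11)*16)*(-2040/203) = (-1/11 + 16/11)*(-2040/203) = (15/11)*(-2040/203) = -30600/2233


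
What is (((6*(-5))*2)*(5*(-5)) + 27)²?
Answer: 2331729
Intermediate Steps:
(((6*(-5))*2)*(5*(-5)) + 27)² = (-30*2*(-25) + 27)² = (-60*(-25) + 27)² = (1500 + 27)² = 1527² = 2331729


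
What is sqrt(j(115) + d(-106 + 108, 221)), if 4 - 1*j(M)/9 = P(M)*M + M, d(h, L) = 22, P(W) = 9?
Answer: 2*I*sqrt(2573) ≈ 101.45*I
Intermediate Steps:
j(M) = 36 - 90*M (j(M) = 36 - 9*(9*M + M) = 36 - 90*M)
sqrt(j(115) + d(-106 + 108, 221)) = sqrt((36 - 90*115) + 22) = sqrt((36 - 10350) + 22) = sqrt(-10314 + 22) = sqrt(-10292) = 2*I*sqrt(2573)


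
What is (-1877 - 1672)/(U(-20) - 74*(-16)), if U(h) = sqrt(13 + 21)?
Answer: -700336/233637 + 1183*sqrt(34)/467274 ≈ -2.9828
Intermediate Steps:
U(h) = sqrt(34)
(-1877 - 1672)/(U(-20) - 74*(-16)) = (-1877 - 1672)/(sqrt(34) - 74*(-16)) = -3549/(sqrt(34) + 1184) = -3549/(1184 + sqrt(34))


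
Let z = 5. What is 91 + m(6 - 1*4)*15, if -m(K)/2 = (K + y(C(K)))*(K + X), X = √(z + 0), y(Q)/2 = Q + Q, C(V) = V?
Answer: -509 - 300*√5 ≈ -1179.8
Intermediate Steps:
y(Q) = 4*Q (y(Q) = 2*(Q + Q) = 2*(2*Q) = 4*Q)
X = √5 (X = √(5 + 0) = √5 ≈ 2.2361)
m(K) = -10*K*(K + √5) (m(K) = -2*(K + 4*K)*(K + √5) = -2*5*K*(K + √5) = -10*K*(K + √5))
91 + m(6 - 1*4)*15 = 91 + (10*(6 - 1*4)*(-(6 - 1*4) - √5))*15 = 91 + (10*(6 - 4)*(-(6 - 4) - √5))*15 = 91 + (10*2*(-1*2 - √5))*15 = 91 + (10*2*(-2 - √5))*15 = 91 + (-40 - 20*√5)*15 = 91 + (-600 - 300*√5) = -509 - 300*√5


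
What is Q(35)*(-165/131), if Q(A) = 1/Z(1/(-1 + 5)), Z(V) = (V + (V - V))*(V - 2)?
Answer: 2640/917 ≈ 2.8790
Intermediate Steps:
Z(V) = V*(-2 + V) (Z(V) = (V + 0)*(-2 + V) = V*(-2 + V))
Q(A) = -16/7 (Q(A) = 1/((-2 + 1/(-1 + 5))/(-1 + 5)) = 1/((-2 + 1/4)/4) = 1/((-2 + ¼)/4) = 1/((¼)*(-7/4)) = 1/(-7/16) = -16/7)
Q(35)*(-165/131) = -(-2640)/(7*131) = -16/7*(-165/131) = 2640/917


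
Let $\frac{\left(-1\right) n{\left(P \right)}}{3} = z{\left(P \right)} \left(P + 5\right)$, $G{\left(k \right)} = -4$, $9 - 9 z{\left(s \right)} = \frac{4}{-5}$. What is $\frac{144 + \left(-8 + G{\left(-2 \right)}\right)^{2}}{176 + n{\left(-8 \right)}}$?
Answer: $\frac{1440}{929} \approx 1.5501$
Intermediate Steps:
$z{\left(s \right)} = \frac{49}{45}$ ($z{\left(s \right)} = 1 - \frac{4 \frac{1}{-5}}{9} = 1 - \frac{4 \left(- \frac{1}{5}\right)}{9} = 1 - - \frac{4}{45} = 1 + \frac{4}{45} = \frac{49}{45}$)
$n{\left(P \right)} = - \frac{49}{3} - \frac{49 P}{15}$ ($n{\left(P \right)} = - 3 \frac{49 \left(P + 5\right)}{45} = - 3 \frac{49 \left(5 + P\right)}{45} = - 3 \left(\frac{49}{9} + \frac{49 P}{45}\right) = - \frac{49}{3} - \frac{49 P}{15}$)
$\frac{144 + \left(-8 + G{\left(-2 \right)}\right)^{2}}{176 + n{\left(-8 \right)}} = \frac{144 + \left(-8 - 4\right)^{2}}{176 - - \frac{49}{5}} = \frac{144 + \left(-12\right)^{2}}{176 + \left(- \frac{49}{3} + \frac{392}{15}\right)} = \frac{144 + 144}{176 + \frac{49}{5}} = \frac{288}{\frac{929}{5}} = 288 \cdot \frac{5}{929} = \frac{1440}{929}$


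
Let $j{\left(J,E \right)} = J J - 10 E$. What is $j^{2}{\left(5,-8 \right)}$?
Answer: $11025$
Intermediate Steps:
$j{\left(J,E \right)} = J^{2} - 10 E$
$j^{2}{\left(5,-8 \right)} = \left(5^{2} - -80\right)^{2} = \left(25 + 80\right)^{2} = 105^{2} = 11025$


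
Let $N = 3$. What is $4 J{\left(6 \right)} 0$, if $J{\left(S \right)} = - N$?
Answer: $0$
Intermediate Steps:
$J{\left(S \right)} = -3$ ($J{\left(S \right)} = \left(-1\right) 3 = -3$)
$4 J{\left(6 \right)} 0 = 4 \left(-3\right) 0 = \left(-12\right) 0 = 0$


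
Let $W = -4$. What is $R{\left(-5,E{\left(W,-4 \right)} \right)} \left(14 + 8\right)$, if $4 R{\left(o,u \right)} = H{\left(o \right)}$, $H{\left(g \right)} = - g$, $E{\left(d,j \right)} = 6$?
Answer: $\frac{55}{2} \approx 27.5$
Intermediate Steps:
$R{\left(o,u \right)} = - \frac{o}{4}$ ($R{\left(o,u \right)} = \frac{\left(-1\right) o}{4} = - \frac{o}{4}$)
$R{\left(-5,E{\left(W,-4 \right)} \right)} \left(14 + 8\right) = \left(- \frac{1}{4}\right) \left(-5\right) \left(14 + 8\right) = \frac{5}{4} \cdot 22 = \frac{55}{2}$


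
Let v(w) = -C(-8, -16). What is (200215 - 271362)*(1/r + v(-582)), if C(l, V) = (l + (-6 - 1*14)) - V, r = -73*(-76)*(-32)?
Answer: -151573774357/177536 ≈ -8.5376e+5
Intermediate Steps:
r = -177536 (r = 5548*(-32) = -177536)
C(l, V) = -20 + l - V (C(l, V) = (l + (-6 - 14)) - V = (l - 20) - V = (-20 + l) - V = -20 + l - V)
v(w) = 12 (v(w) = -(-20 - 8 - 1*(-16)) = -(-20 - 8 + 16) = -1*(-12) = 12)
(200215 - 271362)*(1/r + v(-582)) = (200215 - 271362)*(1/(-177536) + 12) = -71147*(-1/177536 + 12) = -71147*2130431/177536 = -151573774357/177536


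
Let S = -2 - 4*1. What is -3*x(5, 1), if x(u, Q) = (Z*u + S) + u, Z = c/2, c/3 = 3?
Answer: -129/2 ≈ -64.500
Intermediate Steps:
c = 9 (c = 3*3 = 9)
Z = 9/2 ≈ 4.5000
S = -6 (S = -2 - 4 = -6)
x(u, Q) = -6 + 11*u/2 (x(u, Q) = (9*u/2 - 6) + u = (-6 + 9*u/2) + u = -6 + 11*u/2)
-3*x(5, 1) = -3*(-6 + (11/2)*5) = -3*(-6 + 55/2) = -3*43/2 = -129/2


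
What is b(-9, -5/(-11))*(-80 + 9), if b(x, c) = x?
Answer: 639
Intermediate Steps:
b(-9, -5/(-11))*(-80 + 9) = -9*(-80 + 9) = -9*(-71) = 639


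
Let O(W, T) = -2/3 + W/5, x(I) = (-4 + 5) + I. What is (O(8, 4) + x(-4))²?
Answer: 961/225 ≈ 4.2711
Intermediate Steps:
x(I) = 1 + I
O(W, T) = -⅔ + W/5 (O(W, T) = -2*⅓ + W*(⅕) = -⅔ + W/5)
(O(8, 4) + x(-4))² = ((-⅔ + (⅕)*8) + (1 - 4))² = ((-⅔ + 8/5) - 3)² = (14/15 - 3)² = (-31/15)² = 961/225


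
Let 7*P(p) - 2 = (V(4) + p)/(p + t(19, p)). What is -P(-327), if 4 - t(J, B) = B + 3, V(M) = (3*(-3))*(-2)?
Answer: 307/7 ≈ 43.857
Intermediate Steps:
V(M) = 18 (V(M) = -9*(-2) = 18)
t(J, B) = 1 - B (t(J, B) = 4 - (B + 3) = 4 - (3 + B) = 4 + (-3 - B) = 1 - B)
P(p) = 20/7 + p/7 (P(p) = 2/7 + ((18 + p)/(p + (1 - p)))/7 = 2/7 + ((18 + p)/1)/7 = 2/7 + ((18 + p)*1)/7 = 2/7 + (18 + p)/7 = 2/7 + (18/7 + p/7) = 20/7 + p/7)
-P(-327) = -(20/7 + (⅐)*(-327)) = -(20/7 - 327/7) = -1*(-307/7) = 307/7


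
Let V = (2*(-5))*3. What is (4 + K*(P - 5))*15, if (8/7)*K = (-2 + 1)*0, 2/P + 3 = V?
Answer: 60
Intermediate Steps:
V = -30 (V = -10*3 = -30)
P = -2/33 (P = 2/(-3 - 30) = 2/(-33) = 2*(-1/33) = -2/33 ≈ -0.060606)
K = 0 (K = 7*((-2 + 1)*0)/8 = 7*(-1*0)/8 = (7/8)*0 = 0)
(4 + K*(P - 5))*15 = (4 + 0*(-2/33 - 5))*15 = (4 + 0*(-167/33))*15 = (4 + 0)*15 = 4*15 = 60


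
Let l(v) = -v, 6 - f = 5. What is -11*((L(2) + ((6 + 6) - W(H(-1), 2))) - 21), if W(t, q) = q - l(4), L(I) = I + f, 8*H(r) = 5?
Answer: 132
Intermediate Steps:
f = 1 (f = 6 - 1*5 = 6 - 5 = 1)
H(r) = 5/8 (H(r) = (⅛)*5 = 5/8)
L(I) = 1 + I (L(I) = I + 1 = 1 + I)
W(t, q) = 4 + q (W(t, q) = q - (-1)*4 = q - 1*(-4) = q + 4 = 4 + q)
-11*((L(2) + ((6 + 6) - W(H(-1), 2))) - 21) = -11*(((1 + 2) + ((6 + 6) - (4 + 2))) - 21) = -11*((3 + (12 - 1*6)) - 21) = -11*((3 + (12 - 6)) - 21) = -11*((3 + 6) - 21) = -11*(9 - 21) = -11*(-12) = 132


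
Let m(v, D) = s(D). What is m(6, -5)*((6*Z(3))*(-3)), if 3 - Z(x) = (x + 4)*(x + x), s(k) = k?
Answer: -3510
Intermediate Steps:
m(v, D) = D
Z(x) = 3 - 2*x*(4 + x) (Z(x) = 3 - (x + 4)*(x + x) = 3 - (4 + x)*2*x = 3 - 2*x*(4 + x))
m(6, -5)*((6*Z(3))*(-3)) = -5*6*(3 - 8*3 - 2*3²)*(-3) = -5*6*(3 - 24 - 2*9)*(-3) = -5*6*(3 - 24 - 18)*(-3) = -5*6*(-39)*(-3) = -(-1170)*(-3) = -5*702 = -3510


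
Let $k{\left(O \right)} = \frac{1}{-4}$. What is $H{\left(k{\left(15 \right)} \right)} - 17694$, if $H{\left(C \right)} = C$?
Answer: $- \frac{70777}{4} \approx -17694.0$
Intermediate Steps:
$k{\left(O \right)} = - \frac{1}{4}$
$H{\left(k{\left(15 \right)} \right)} - 17694 = - \frac{1}{4} - 17694 = - \frac{70777}{4}$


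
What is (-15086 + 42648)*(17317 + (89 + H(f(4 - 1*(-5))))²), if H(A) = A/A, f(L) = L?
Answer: 700543354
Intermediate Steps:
H(A) = 1
(-15086 + 42648)*(17317 + (89 + H(f(4 - 1*(-5))))²) = (-15086 + 42648)*(17317 + (89 + 1)²) = 27562*(17317 + 90²) = 27562*(17317 + 8100) = 27562*25417 = 700543354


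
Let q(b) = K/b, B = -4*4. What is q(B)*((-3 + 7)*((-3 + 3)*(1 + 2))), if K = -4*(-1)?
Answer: 0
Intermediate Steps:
B = -16
K = 4
q(b) = 4/b
q(B)*((-3 + 7)*((-3 + 3)*(1 + 2))) = (4/(-16))*((-3 + 7)*((-3 + 3)*(1 + 2))) = (4*(-1/16))*(4*(0*3)) = -0 = -¼*0 = 0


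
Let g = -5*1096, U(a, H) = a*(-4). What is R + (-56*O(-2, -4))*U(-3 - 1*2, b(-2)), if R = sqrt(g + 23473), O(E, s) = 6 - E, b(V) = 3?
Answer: -8960 + sqrt(17993) ≈ -8825.9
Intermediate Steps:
U(a, H) = -4*a
g = -5480
R = sqrt(17993) (R = sqrt(-5480 + 23473) = sqrt(17993) ≈ 134.14)
R + (-56*O(-2, -4))*U(-3 - 1*2, b(-2)) = sqrt(17993) + (-56*(6 - 1*(-2)))*(-4*(-3 - 1*2)) = sqrt(17993) + (-56*(6 + 2))*(-4*(-3 - 2)) = sqrt(17993) + (-56*8)*(-4*(-5)) = sqrt(17993) - 448*20 = sqrt(17993) - 8960 = -8960 + sqrt(17993)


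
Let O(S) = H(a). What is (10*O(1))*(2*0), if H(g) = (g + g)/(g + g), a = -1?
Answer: 0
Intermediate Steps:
H(g) = 1 (H(g) = (2*g)/((2*g)) = (2*g)*(1/(2*g)) = 1)
O(S) = 1
(10*O(1))*(2*0) = (10*1)*(2*0) = 10*0 = 0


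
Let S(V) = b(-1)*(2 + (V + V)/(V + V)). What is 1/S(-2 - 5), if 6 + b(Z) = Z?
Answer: -1/21 ≈ -0.047619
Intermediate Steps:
b(Z) = -6 + Z
S(V) = -21 (S(V) = (-6 - 1)*(2 + (V + V)/(V + V)) = -7*(2 + (2*V)/((2*V))) = -7*(2 + (2*V)*(1/(2*V))) = -7*(2 + 1) = -7*3 = -21)
1/S(-2 - 5) = 1/(-21) = -1/21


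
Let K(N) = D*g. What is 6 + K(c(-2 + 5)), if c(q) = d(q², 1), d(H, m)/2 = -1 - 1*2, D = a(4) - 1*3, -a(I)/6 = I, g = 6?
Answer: -156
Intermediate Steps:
a(I) = -6*I
D = -27 (D = -6*4 - 1*3 = -24 - 3 = -27)
d(H, m) = -6 (d(H, m) = 2*(-1 - 1*2) = 2*(-1 - 2) = 2*(-3) = -6)
c(q) = -6
K(N) = -162 (K(N) = -27*6 = -162)
6 + K(c(-2 + 5)) = 6 - 162 = -156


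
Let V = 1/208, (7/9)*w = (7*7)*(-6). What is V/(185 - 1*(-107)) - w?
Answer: 22958209/60736 ≈ 378.00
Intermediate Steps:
w = -378 (w = 9*((7*7)*(-6))/7 = 9*(49*(-6))/7 = (9/7)*(-294) = -378)
V = 1/208 ≈ 0.0048077
V/(185 - 1*(-107)) - w = 1/(208*(185 - 1*(-107))) - 1*(-378) = 1/(208*(185 + 107)) + 378 = (1/208)/292 + 378 = (1/208)*(1/292) + 378 = 1/60736 + 378 = 22958209/60736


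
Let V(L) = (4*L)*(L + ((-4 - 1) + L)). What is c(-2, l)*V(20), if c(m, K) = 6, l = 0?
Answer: 16800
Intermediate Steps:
V(L) = 4*L*(-5 + 2*L) (V(L) = (4*L)*(L + (-5 + L)) = (4*L)*(-5 + 2*L) = 4*L*(-5 + 2*L))
c(-2, l)*V(20) = 6*(4*20*(-5 + 2*20)) = 6*(4*20*(-5 + 40)) = 6*(4*20*35) = 6*2800 = 16800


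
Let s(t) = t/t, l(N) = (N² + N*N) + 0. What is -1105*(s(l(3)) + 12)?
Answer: -14365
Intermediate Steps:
l(N) = 2*N² (l(N) = (N² + N²) + 0 = 2*N² + 0 = 2*N²)
s(t) = 1
-1105*(s(l(3)) + 12) = -1105*(1 + 12) = -1105*13 = -85*169 = -14365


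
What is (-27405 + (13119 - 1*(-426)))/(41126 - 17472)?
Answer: -6930/11827 ≈ -0.58595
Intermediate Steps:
(-27405 + (13119 - 1*(-426)))/(41126 - 17472) = (-27405 + (13119 + 426))/23654 = (-27405 + 13545)*(1/23654) = -13860*1/23654 = -6930/11827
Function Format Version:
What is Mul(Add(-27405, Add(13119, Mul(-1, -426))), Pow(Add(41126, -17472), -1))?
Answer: Rational(-6930, 11827) ≈ -0.58595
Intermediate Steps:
Mul(Add(-27405, Add(13119, Mul(-1, -426))), Pow(Add(41126, -17472), -1)) = Mul(Add(-27405, Add(13119, 426)), Pow(23654, -1)) = Mul(Add(-27405, 13545), Rational(1, 23654)) = Mul(-13860, Rational(1, 23654)) = Rational(-6930, 11827)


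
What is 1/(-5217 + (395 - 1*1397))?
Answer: -1/6219 ≈ -0.00016080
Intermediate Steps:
1/(-5217 + (395 - 1*1397)) = 1/(-5217 + (395 - 1397)) = 1/(-5217 - 1002) = 1/(-6219) = -1/6219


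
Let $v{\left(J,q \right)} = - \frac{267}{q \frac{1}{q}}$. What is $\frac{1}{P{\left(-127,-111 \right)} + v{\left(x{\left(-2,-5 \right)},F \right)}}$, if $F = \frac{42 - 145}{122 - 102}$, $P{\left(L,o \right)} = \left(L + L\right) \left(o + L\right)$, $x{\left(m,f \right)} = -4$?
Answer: $\frac{1}{60185} \approx 1.6615 \cdot 10^{-5}$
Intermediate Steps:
$P{\left(L,o \right)} = 2 L \left(L + o\right)$
$F = - \frac{103}{20} \approx -5.15$
$v{\left(J,q \right)} = -267$ ($v{\left(J,q \right)} = - \frac{267}{1} = \left(-267\right) 1 = -267$)
$\frac{1}{P{\left(-127,-111 \right)} + v{\left(x{\left(-2,-5 \right)},F \right)}} = \frac{1}{2 \left(-127\right) \left(-127 - 111\right) - 267} = \frac{1}{2 \left(-127\right) \left(-238\right) - 267} = \frac{1}{60452 - 267} = \frac{1}{60185}$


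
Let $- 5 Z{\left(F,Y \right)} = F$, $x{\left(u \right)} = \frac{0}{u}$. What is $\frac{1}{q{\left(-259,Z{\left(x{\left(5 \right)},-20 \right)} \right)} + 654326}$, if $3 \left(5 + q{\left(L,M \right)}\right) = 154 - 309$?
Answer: $\frac{3}{1962808} \approx 1.5284 \cdot 10^{-6}$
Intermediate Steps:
$x{\left(u \right)} = 0$
$Z{\left(F,Y \right)} = - \frac{F}{5}$
$q{\left(L,M \right)} = - \frac{170}{3}$ ($q{\left(L,M \right)} = -5 + \frac{154 - 309}{3} = -5 + \frac{1}{3} \left(-155\right) = -5 - \frac{155}{3} = - \frac{170}{3}$)
$\frac{1}{q{\left(-259,Z{\left(x{\left(5 \right)},-20 \right)} \right)} + 654326} = \frac{1}{- \frac{170}{3} + 654326} = \frac{1}{\frac{1962808}{3}} = \frac{3}{1962808}$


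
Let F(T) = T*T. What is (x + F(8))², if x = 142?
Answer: 42436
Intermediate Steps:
F(T) = T²
(x + F(8))² = (142 + 8²)² = (142 + 64)² = 206² = 42436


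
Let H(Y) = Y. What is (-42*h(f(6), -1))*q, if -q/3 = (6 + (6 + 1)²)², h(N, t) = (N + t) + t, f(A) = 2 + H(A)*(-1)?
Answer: -2286900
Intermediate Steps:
f(A) = 2 - A (f(A) = 2 + A*(-1) = 2 - A)
h(N, t) = N + 2*t
q = -9075 (q = -3*(6 + (6 + 1)²)² = -3*(6 + 7²)² = -3*(6 + 49)² = -3*55² = -3*3025 = -9075)
(-42*h(f(6), -1))*q = -42*((2 - 1*6) + 2*(-1))*(-9075) = -42*((2 - 6) - 2)*(-9075) = -42*(-4 - 2)*(-9075) = -42*(-6)*(-9075) = 252*(-9075) = -2286900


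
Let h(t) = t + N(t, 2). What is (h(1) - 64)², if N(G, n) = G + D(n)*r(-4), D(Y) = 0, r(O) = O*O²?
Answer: 3844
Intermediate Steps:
r(O) = O³
N(G, n) = G (N(G, n) = G + 0*(-4)³ = G + 0*(-64) = G + 0 = G)
h(t) = 2*t (h(t) = t + t = 2*t)
(h(1) - 64)² = (2*1 - 64)² = (2 - 64)² = (-62)² = 3844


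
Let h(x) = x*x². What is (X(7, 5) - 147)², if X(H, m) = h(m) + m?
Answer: 289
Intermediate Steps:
h(x) = x³
X(H, m) = m + m³ (X(H, m) = m³ + m = m + m³)
(X(7, 5) - 147)² = ((5 + 5³) - 147)² = ((5 + 125) - 147)² = (130 - 147)² = (-17)² = 289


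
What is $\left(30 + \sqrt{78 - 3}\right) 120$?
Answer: $3600 + 600 \sqrt{3} \approx 4639.2$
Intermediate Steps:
$\left(30 + \sqrt{78 - 3}\right) 120 = \left(30 + \sqrt{75}\right) 120 = \left(30 + 5 \sqrt{3}\right) 120 = 3600 + 600 \sqrt{3}$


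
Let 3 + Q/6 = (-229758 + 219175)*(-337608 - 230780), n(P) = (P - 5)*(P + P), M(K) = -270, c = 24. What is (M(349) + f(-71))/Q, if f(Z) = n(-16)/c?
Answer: -121/18045750603 ≈ -6.7052e-9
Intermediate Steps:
n(P) = 2*P*(-5 + P) (n(P) = (-5 + P)*(2*P) = 2*P*(-5 + P))
f(Z) = 28 (f(Z) = (2*(-16)*(-5 - 16))/24 = (2*(-16)*(-21))*(1/24) = 672*(1/24) = 28)
Q = 36091501206 (Q = -18 + 6*((-229758 + 219175)*(-337608 - 230780)) = -18 + 6*(-10583*(-568388)) = -18 + 6*6015250204 = -18 + 36091501224 = 36091501206)
(M(349) + f(-71))/Q = (-270 + 28)/36091501206 = -242*1/36091501206 = -121/18045750603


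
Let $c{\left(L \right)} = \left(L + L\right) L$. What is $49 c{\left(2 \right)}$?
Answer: $392$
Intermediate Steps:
$c{\left(L \right)} = 2 L^{2}$ ($c{\left(L \right)} = 2 L L = 2 L^{2}$)
$49 c{\left(2 \right)} = 49 \cdot 2 \cdot 2^{2} = 49 \cdot 2 \cdot 4 = 49 \cdot 8 = 392$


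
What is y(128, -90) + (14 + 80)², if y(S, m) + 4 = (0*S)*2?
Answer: 8832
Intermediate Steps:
y(S, m) = -4 (y(S, m) = -4 + (0*S)*2 = -4 + 0*2 = -4 + 0 = -4)
y(128, -90) + (14 + 80)² = -4 + (14 + 80)² = -4 + 94² = -4 + 8836 = 8832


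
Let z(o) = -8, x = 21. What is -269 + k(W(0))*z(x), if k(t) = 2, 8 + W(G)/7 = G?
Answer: -285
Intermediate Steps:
W(G) = -56 + 7*G
-269 + k(W(0))*z(x) = -269 + 2*(-8) = -269 - 16 = -285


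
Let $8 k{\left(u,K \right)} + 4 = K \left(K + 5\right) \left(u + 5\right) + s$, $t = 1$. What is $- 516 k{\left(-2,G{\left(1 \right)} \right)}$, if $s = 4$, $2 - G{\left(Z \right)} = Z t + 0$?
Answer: $-1161$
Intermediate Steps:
$G{\left(Z \right)} = 2 - Z$ ($G{\left(Z \right)} = 2 - \left(Z 1 + 0\right) = 2 - \left(Z + 0\right) = 2 - Z$)
$k{\left(u,K \right)} = \frac{K \left(5 + K\right) \left(5 + u\right)}{8}$ ($k{\left(u,K \right)} = - \frac{1}{2} + \frac{K \left(K + 5\right) \left(u + 5\right) + 4}{8} = - \frac{1}{2} + \frac{K \left(5 + K\right) \left(5 + u\right) + 4}{8} = - \frac{1}{2} + \frac{4 + K \left(5 + K\right) \left(5 + u\right)}{8} = - \frac{1}{2} + \left(\frac{1}{2} + \frac{K \left(5 + K\right) \left(5 + u\right)}{8}\right) = \frac{K \left(5 + K\right) \left(5 + u\right)}{8}$)
$- 516 k{\left(-2,G{\left(1 \right)} \right)} = - 516 \frac{\left(2 - 1\right) \left(25 + 5 \left(2 - 1\right) + 5 \left(-2\right) + \left(2 - 1\right) \left(-2\right)\right)}{8} = - 516 \frac{\left(2 - 1\right) \left(25 + 5 \left(2 - 1\right) - 10 + \left(2 - 1\right) \left(-2\right)\right)}{8} = - 516 \cdot \frac{1}{8} \cdot 1 \left(25 + 5 \cdot 1 - 10 + 1 \left(-2\right)\right) = - 516 \cdot \frac{1}{8} \cdot 1 \left(25 + 5 - 10 - 2\right) = - 516 \cdot \frac{1}{8} \cdot 1 \cdot 18 = \left(-516\right) \frac{9}{4} = -1161$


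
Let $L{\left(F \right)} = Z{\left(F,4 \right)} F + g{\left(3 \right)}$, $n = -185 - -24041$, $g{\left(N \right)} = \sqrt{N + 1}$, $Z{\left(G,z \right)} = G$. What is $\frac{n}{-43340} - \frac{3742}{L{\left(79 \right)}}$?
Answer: $- \frac{77777822}{67642905} \approx -1.1498$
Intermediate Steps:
$g{\left(N \right)} = \sqrt{1 + N}$
$n = 23856$ ($n = -185 + 24041 = 23856$)
$L{\left(F \right)} = 2 + F^{2}$ ($L{\left(F \right)} = F F + \sqrt{1 + 3} = F^{2} + \sqrt{4} = F^{2} + 2 = 2 + F^{2}$)
$\frac{n}{-43340} - \frac{3742}{L{\left(79 \right)}} = \frac{23856}{-43340} - \frac{3742}{2 + 79^{2}} = 23856 \left(- \frac{1}{43340}\right) - \frac{3742}{2 + 6241} = - \frac{5964}{10835} - \frac{3742}{6243} = - \frac{77777822}{67642905}$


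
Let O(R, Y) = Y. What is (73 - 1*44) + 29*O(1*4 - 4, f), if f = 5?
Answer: 174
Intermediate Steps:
(73 - 1*44) + 29*O(1*4 - 4, f) = (73 - 1*44) + 29*5 = (73 - 44) + 145 = 29 + 145 = 174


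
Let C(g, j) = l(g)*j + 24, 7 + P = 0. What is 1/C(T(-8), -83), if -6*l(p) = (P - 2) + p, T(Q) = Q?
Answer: -6/1267 ≈ -0.0047356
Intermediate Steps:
P = -7 (P = -7 + 0 = -7)
l(p) = 3/2 - p/6 (l(p) = -((-7 - 2) + p)/6 = -(-9 + p)/6 = 3/2 - p/6)
C(g, j) = 24 + j*(3/2 - g/6) (C(g, j) = (3/2 - g/6)*j + 24 = j*(3/2 - g/6) + 24 = 24 + j*(3/2 - g/6))
1/C(T(-8), -83) = 1/(24 - 1/6*(-83)*(-9 - 8)) = 1/(24 - 1/6*(-83)*(-17)) = 1/(24 - 1411/6) = 1/(-1267/6) = -6/1267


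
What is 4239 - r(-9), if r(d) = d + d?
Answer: 4257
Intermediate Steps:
r(d) = 2*d
4239 - r(-9) = 4239 - 2*(-9) = 4239 - 1*(-18) = 4239 + 18 = 4257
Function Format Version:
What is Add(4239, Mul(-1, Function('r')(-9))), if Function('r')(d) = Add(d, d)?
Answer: 4257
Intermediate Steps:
Function('r')(d) = Mul(2, d)
Add(4239, Mul(-1, Function('r')(-9))) = Add(4239, Mul(-1, Mul(2, -9))) = Add(4239, Mul(-1, -18)) = Add(4239, 18) = 4257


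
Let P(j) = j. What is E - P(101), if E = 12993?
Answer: 12892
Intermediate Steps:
E - P(101) = 12993 - 1*101 = 12993 - 101 = 12892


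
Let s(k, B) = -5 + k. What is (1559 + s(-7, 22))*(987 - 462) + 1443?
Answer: 813618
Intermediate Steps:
(1559 + s(-7, 22))*(987 - 462) + 1443 = (1559 + (-5 - 7))*(987 - 462) + 1443 = (1559 - 12)*525 + 1443 = 1547*525 + 1443 = 812175 + 1443 = 813618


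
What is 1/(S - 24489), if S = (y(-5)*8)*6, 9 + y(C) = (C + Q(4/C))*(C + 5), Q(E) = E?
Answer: -1/24921 ≈ -4.0127e-5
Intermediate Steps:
y(C) = -9 + (5 + C)*(C + 4/C) (y(C) = -9 + (C + 4/C)*(C + 5) = -9 + (C + 4/C)*(5 + C) = -9 + (5 + C)*(C + 4/C))
S = -432 (S = ((-5 + (-5)² + 5*(-5) + 20/(-5))*8)*6 = ((-5 + 25 - 25 + 20*(-⅕))*8)*6 = ((-5 + 25 - 25 - 4)*8)*6 = -9*8*6 = -72*6 = -432)
1/(S - 24489) = 1/(-432 - 24489) = 1/(-24921) = -1/24921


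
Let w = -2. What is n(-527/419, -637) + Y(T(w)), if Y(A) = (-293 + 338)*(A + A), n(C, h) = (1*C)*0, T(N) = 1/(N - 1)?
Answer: -30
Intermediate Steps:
T(N) = 1/(-1 + N)
n(C, h) = 0 (n(C, h) = C*0 = 0)
Y(A) = 90*A (Y(A) = 45*(2*A) = 90*A)
n(-527/419, -637) + Y(T(w)) = 0 + 90/(-1 - 2) = 0 + 90/(-3) = 0 + 90*(-⅓) = 0 - 30 = -30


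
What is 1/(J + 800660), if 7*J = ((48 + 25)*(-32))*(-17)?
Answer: 7/5644332 ≈ 1.2402e-6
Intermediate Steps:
J = 39712/7 (J = (((48 + 25)*(-32))*(-17))/7 = ((73*(-32))*(-17))/7 = (-2336*(-17))/7 = (⅐)*39712 = 39712/7 ≈ 5673.1)
1/(J + 800660) = 1/(39712/7 + 800660) = 1/(5644332/7) = 7/5644332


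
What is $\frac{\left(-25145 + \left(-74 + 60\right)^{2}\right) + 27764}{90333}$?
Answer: $\frac{2815}{90333} \approx 0.031162$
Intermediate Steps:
$\frac{\left(-25145 + \left(-74 + 60\right)^{2}\right) + 27764}{90333} = \left(\left(-25145 + \left(-14\right)^{2}\right) + 27764\right) \frac{1}{90333} = \left(\left(-25145 + 196\right) + 27764\right) \frac{1}{90333} = \left(-24949 + 27764\right) \frac{1}{90333} = 2815 \cdot \frac{1}{90333} = \frac{2815}{90333}$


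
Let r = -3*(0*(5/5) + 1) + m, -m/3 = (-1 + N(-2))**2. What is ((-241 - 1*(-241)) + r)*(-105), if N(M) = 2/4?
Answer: 1575/4 ≈ 393.75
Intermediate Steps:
N(M) = 1/2 (N(M) = 2*(1/4) = 1/2)
m = -3/4 (m = -3*(-1 + 1/2)**2 = -3*(-1/2)**2 = -3*1/4 = -3/4 ≈ -0.75000)
r = -15/4 (r = -3*(0*(5/5) + 1) - 3/4 = -3*(0*(5*(1/5)) + 1) - 3/4 = -3*(0*1 + 1) - 3/4 = -3*(0 + 1) - 3/4 = -3*1 - 3/4 = -3 - 3/4 = -15/4 ≈ -3.7500)
((-241 - 1*(-241)) + r)*(-105) = ((-241 - 1*(-241)) - 15/4)*(-105) = ((-241 + 241) - 15/4)*(-105) = (0 - 15/4)*(-105) = -15/4*(-105) = 1575/4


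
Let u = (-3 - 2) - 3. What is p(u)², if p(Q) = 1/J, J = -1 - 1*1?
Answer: ¼ ≈ 0.25000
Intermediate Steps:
J = -2 (J = -1 - 1 = -2)
u = -8 (u = -5 - 3 = -8)
p(Q) = -½ (p(Q) = 1/(-2) = -½)
p(u)² = (-½)² = ¼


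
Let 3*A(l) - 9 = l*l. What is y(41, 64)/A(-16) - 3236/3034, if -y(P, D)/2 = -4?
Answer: -392362/402005 ≈ -0.97601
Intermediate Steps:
y(P, D) = 8 (y(P, D) = -2*(-4) = 8)
A(l) = 3 + l**2/3 (A(l) = 3 + (l*l)/3 = 3 + l**2/3)
y(41, 64)/A(-16) - 3236/3034 = 8/(3 + (1/3)*(-16)**2) - 3236/3034 = 8/(3 + (1/3)*256) - 3236*1/3034 = 8/(3 + 256/3) - 1618/1517 = 8/(265/3) - 1618/1517 = 8*(3/265) - 1618/1517 = 24/265 - 1618/1517 = -392362/402005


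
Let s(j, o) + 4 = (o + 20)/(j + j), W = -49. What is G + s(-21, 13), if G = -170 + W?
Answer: -3133/14 ≈ -223.79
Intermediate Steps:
s(j, o) = -4 + (20 + o)/(2*j) (s(j, o) = -4 + (o + 20)/(j + j) = -4 + (20 + o)/((2*j)) = -4 + (20 + o)*(1/(2*j)) = -4 + (20 + o)/(2*j))
G = -219 (G = -170 - 49 = -219)
G + s(-21, 13) = -219 + (½)*(20 + 13 - 8*(-21))/(-21) = -219 + (½)*(-1/21)*(20 + 13 + 168) = -219 + (½)*(-1/21)*201 = -219 - 67/14 = -3133/14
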